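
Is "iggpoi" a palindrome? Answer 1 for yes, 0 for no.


Input: iggpoi
Reversed: iopggi
  Compare pos 0 ('i') with pos 5 ('i'): match
  Compare pos 1 ('g') with pos 4 ('o'): MISMATCH
  Compare pos 2 ('g') with pos 3 ('p'): MISMATCH
Result: not a palindrome

0


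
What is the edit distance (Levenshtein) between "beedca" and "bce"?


Computing edit distance: "beedca" -> "bce"
DP table:
           b    c    e
      0    1    2    3
  b   1    0    1    2
  e   2    1    1    1
  e   3    2    2    1
  d   4    3    3    2
  c   5    4    3    3
  a   6    5    4    4
Edit distance = dp[6][3] = 4

4


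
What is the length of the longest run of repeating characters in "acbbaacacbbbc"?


Input: "acbbaacacbbbc"
Scanning for longest run:
  Position 1 ('c'): new char, reset run to 1
  Position 2 ('b'): new char, reset run to 1
  Position 3 ('b'): continues run of 'b', length=2
  Position 4 ('a'): new char, reset run to 1
  Position 5 ('a'): continues run of 'a', length=2
  Position 6 ('c'): new char, reset run to 1
  Position 7 ('a'): new char, reset run to 1
  Position 8 ('c'): new char, reset run to 1
  Position 9 ('b'): new char, reset run to 1
  Position 10 ('b'): continues run of 'b', length=2
  Position 11 ('b'): continues run of 'b', length=3
  Position 12 ('c'): new char, reset run to 1
Longest run: 'b' with length 3

3


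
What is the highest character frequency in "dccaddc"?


Input: dccaddc
Character counts:
  'a': 1
  'c': 3
  'd': 3
Maximum frequency: 3

3


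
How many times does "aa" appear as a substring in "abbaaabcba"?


Searching for "aa" in "abbaaabcba"
Scanning each position:
  Position 0: "ab" => no
  Position 1: "bb" => no
  Position 2: "ba" => no
  Position 3: "aa" => MATCH
  Position 4: "aa" => MATCH
  Position 5: "ab" => no
  Position 6: "bc" => no
  Position 7: "cb" => no
  Position 8: "ba" => no
Total occurrences: 2

2


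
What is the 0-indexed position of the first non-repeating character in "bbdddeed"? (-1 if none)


Input: bbdddeed
Character frequencies:
  'b': 2
  'd': 4
  'e': 2
Scanning left to right for freq == 1:
  Position 0 ('b'): freq=2, skip
  Position 1 ('b'): freq=2, skip
  Position 2 ('d'): freq=4, skip
  Position 3 ('d'): freq=4, skip
  Position 4 ('d'): freq=4, skip
  Position 5 ('e'): freq=2, skip
  Position 6 ('e'): freq=2, skip
  Position 7 ('d'): freq=4, skip
  No unique character found => answer = -1

-1


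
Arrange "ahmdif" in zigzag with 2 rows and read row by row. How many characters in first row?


Zigzag "ahmdif" into 2 rows:
Placing characters:
  'a' => row 0
  'h' => row 1
  'm' => row 0
  'd' => row 1
  'i' => row 0
  'f' => row 1
Rows:
  Row 0: "ami"
  Row 1: "hdf"
First row length: 3

3


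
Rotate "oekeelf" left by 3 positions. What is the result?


Input: "oekeelf", rotate left by 3
First 3 characters: "oek"
Remaining characters: "eelf"
Concatenate remaining + first: "eelf" + "oek" = "eelfoek"

eelfoek


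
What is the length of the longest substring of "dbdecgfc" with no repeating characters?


Input: "dbdecgfc"
Sliding window (track last position of each char):
  Position 0 ('d'): window [0,0] length 1 -- new best
  Position 1 ('b'): window [0,1] length 2 -- new best
  Position 2 ('d'): repeat (last at 0), move window start to 1
  Position 2 ('d'): window [1,2] length 2
  Position 3 ('e'): window [1,3] length 3 -- new best
  Position 4 ('c'): window [1,4] length 4 -- new best
  Position 5 ('g'): window [1,5] length 5 -- new best
  Position 6 ('f'): window [1,6] length 6 -- new best
  Position 7 ('c'): repeat (last at 4), move window start to 5
  Position 7 ('c'): window [5,7] length 3
Longest substring with no repeats: "bdecgf" with length 6

6


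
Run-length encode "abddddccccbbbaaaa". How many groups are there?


Input: abddddccccbbbaaaa
Scanning for consecutive runs:
  Group 1: 'a' x 1 (positions 0-0)
  Group 2: 'b' x 1 (positions 1-1)
  Group 3: 'd' x 4 (positions 2-5)
  Group 4: 'c' x 4 (positions 6-9)
  Group 5: 'b' x 3 (positions 10-12)
  Group 6: 'a' x 4 (positions 13-16)
Total groups: 6

6


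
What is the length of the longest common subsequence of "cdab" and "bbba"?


LCS of "cdab" and "bbba"
DP table:
           b    b    b    a
      0    0    0    0    0
  c   0    0    0    0    0
  d   0    0    0    0    0
  a   0    0    0    0    1
  b   0    1    1    1    1
LCS length = dp[4][4] = 1

1


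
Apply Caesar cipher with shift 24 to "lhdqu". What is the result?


Caesar cipher: shift "lhdqu" by 24
  'l' (pos 11) + 24 = pos 9 = 'j'
  'h' (pos 7) + 24 = pos 5 = 'f'
  'd' (pos 3) + 24 = pos 1 = 'b'
  'q' (pos 16) + 24 = pos 14 = 'o'
  'u' (pos 20) + 24 = pos 18 = 's'
Result: jfbos

jfbos


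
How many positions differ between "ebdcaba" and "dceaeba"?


Comparing "ebdcaba" and "dceaeba" position by position:
  Position 0: 'e' vs 'd' => DIFFER
  Position 1: 'b' vs 'c' => DIFFER
  Position 2: 'd' vs 'e' => DIFFER
  Position 3: 'c' vs 'a' => DIFFER
  Position 4: 'a' vs 'e' => DIFFER
  Position 5: 'b' vs 'b' => same
  Position 6: 'a' vs 'a' => same
Positions that differ: 5

5


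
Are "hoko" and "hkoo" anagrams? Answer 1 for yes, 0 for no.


Strings: "hoko", "hkoo"
Sorted first:  hkoo
Sorted second: hkoo
Sorted forms match => anagrams

1


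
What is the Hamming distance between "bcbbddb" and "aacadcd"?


Comparing "bcbbddb" and "aacadcd" position by position:
  Position 0: 'b' vs 'a' => differ
  Position 1: 'c' vs 'a' => differ
  Position 2: 'b' vs 'c' => differ
  Position 3: 'b' vs 'a' => differ
  Position 4: 'd' vs 'd' => same
  Position 5: 'd' vs 'c' => differ
  Position 6: 'b' vs 'd' => differ
Total differences (Hamming distance): 6

6


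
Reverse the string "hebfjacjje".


Input: hebfjacjje
Reading characters right to left:
  Position 9: 'e'
  Position 8: 'j'
  Position 7: 'j'
  Position 6: 'c'
  Position 5: 'a'
  Position 4: 'j'
  Position 3: 'f'
  Position 2: 'b'
  Position 1: 'e'
  Position 0: 'h'
Reversed: ejjcajfbeh

ejjcajfbeh


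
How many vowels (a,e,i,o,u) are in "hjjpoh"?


Input: hjjpoh
Checking each character:
  'h' at position 0: consonant
  'j' at position 1: consonant
  'j' at position 2: consonant
  'p' at position 3: consonant
  'o' at position 4: vowel (running total: 1)
  'h' at position 5: consonant
Total vowels: 1

1


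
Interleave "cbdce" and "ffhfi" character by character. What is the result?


Interleaving "cbdce" and "ffhfi":
  Position 0: 'c' from first, 'f' from second => "cf"
  Position 1: 'b' from first, 'f' from second => "bf"
  Position 2: 'd' from first, 'h' from second => "dh"
  Position 3: 'c' from first, 'f' from second => "cf"
  Position 4: 'e' from first, 'i' from second => "ei"
Result: cfbfdhcfei

cfbfdhcfei


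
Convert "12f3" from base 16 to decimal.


Input: "12f3" in base 16
Positional expansion:
  Digit '1' (value 1) x 16^3 = 4096
  Digit '2' (value 2) x 16^2 = 512
  Digit 'f' (value 15) x 16^1 = 240
  Digit '3' (value 3) x 16^0 = 3
Sum = 4851

4851


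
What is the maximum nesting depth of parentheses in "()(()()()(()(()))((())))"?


Input: "()(()()()(()(()))((())))"
Tracking depth:
  Position 0 '(': depth becomes 1
  Position 1 ')': depth becomes 0
  Position 2 '(': depth becomes 1
  Position 3 '(': depth becomes 2
  Position 4 ')': depth becomes 1
  Position 5 '(': depth becomes 2
  Position 6 ')': depth becomes 1
  Position 7 '(': depth becomes 2
  Position 8 ')': depth becomes 1
  Position 9 '(': depth becomes 2
  Position 10 '(': depth becomes 3
  Position 11 ')': depth becomes 2
  Position 12 '(': depth becomes 3
  Position 13 '(': depth becomes 4
  Position 14 ')': depth becomes 3
  Position 15 ')': depth becomes 2
  Position 16 ')': depth becomes 1
  Position 17 '(': depth becomes 2
  Position 18 '(': depth becomes 3
  Position 19 '(': depth becomes 4
  Position 20 ')': depth becomes 3
  Position 21 ')': depth becomes 2
  Position 22 ')': depth becomes 1
  Position 23 ')': depth becomes 0
Maximum depth reached: 4

4


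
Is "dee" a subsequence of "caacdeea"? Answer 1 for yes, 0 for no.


Check if "dee" is a subsequence of "caacdeea"
Greedy scan:
  Position 0 ('c'): no match needed
  Position 1 ('a'): no match needed
  Position 2 ('a'): no match needed
  Position 3 ('c'): no match needed
  Position 4 ('d'): matches sub[0] = 'd'
  Position 5 ('e'): matches sub[1] = 'e'
  Position 6 ('e'): matches sub[2] = 'e'
  Position 7 ('a'): no match needed
All 3 characters matched => is a subsequence

1


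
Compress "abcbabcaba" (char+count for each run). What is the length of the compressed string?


Input: abcbabcaba
Runs:
  'a' x 1 => "a1"
  'b' x 1 => "b1"
  'c' x 1 => "c1"
  'b' x 1 => "b1"
  'a' x 1 => "a1"
  'b' x 1 => "b1"
  'c' x 1 => "c1"
  'a' x 1 => "a1"
  'b' x 1 => "b1"
  'a' x 1 => "a1"
Compressed: "a1b1c1b1a1b1c1a1b1a1"
Compressed length: 20

20


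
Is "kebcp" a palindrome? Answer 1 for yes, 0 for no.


Input: kebcp
Reversed: pcbek
  Compare pos 0 ('k') with pos 4 ('p'): MISMATCH
  Compare pos 1 ('e') with pos 3 ('c'): MISMATCH
Result: not a palindrome

0


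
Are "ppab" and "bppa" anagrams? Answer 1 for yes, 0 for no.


Strings: "ppab", "bppa"
Sorted first:  abpp
Sorted second: abpp
Sorted forms match => anagrams

1


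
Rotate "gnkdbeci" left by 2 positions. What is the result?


Input: "gnkdbeci", rotate left by 2
First 2 characters: "gn"
Remaining characters: "kdbeci"
Concatenate remaining + first: "kdbeci" + "gn" = "kdbecign"

kdbecign


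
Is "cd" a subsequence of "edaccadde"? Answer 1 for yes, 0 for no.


Check if "cd" is a subsequence of "edaccadde"
Greedy scan:
  Position 0 ('e'): no match needed
  Position 1 ('d'): no match needed
  Position 2 ('a'): no match needed
  Position 3 ('c'): matches sub[0] = 'c'
  Position 4 ('c'): no match needed
  Position 5 ('a'): no match needed
  Position 6 ('d'): matches sub[1] = 'd'
  Position 7 ('d'): no match needed
  Position 8 ('e'): no match needed
All 2 characters matched => is a subsequence

1


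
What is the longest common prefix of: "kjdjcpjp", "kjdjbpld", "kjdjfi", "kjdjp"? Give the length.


Words: kjdjcpjp, kjdjbpld, kjdjfi, kjdjp
  Position 0: all 'k' => match
  Position 1: all 'j' => match
  Position 2: all 'd' => match
  Position 3: all 'j' => match
  Position 4: ('c', 'b', 'f', 'p') => mismatch, stop
LCP = "kjdj" (length 4)

4


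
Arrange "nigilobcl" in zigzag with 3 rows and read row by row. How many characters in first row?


Zigzag "nigilobcl" into 3 rows:
Placing characters:
  'n' => row 0
  'i' => row 1
  'g' => row 2
  'i' => row 1
  'l' => row 0
  'o' => row 1
  'b' => row 2
  'c' => row 1
  'l' => row 0
Rows:
  Row 0: "nll"
  Row 1: "iioc"
  Row 2: "gb"
First row length: 3

3


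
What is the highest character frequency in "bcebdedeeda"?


Input: bcebdedeeda
Character counts:
  'a': 1
  'b': 2
  'c': 1
  'd': 3
  'e': 4
Maximum frequency: 4

4


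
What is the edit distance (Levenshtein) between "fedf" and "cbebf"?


Computing edit distance: "fedf" -> "cbebf"
DP table:
           c    b    e    b    f
      0    1    2    3    4    5
  f   1    1    2    3    4    4
  e   2    2    2    2    3    4
  d   3    3    3    3    3    4
  f   4    4    4    4    4    3
Edit distance = dp[4][5] = 3

3


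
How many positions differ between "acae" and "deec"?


Comparing "acae" and "deec" position by position:
  Position 0: 'a' vs 'd' => DIFFER
  Position 1: 'c' vs 'e' => DIFFER
  Position 2: 'a' vs 'e' => DIFFER
  Position 3: 'e' vs 'c' => DIFFER
Positions that differ: 4

4


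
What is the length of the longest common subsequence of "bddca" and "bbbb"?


LCS of "bddca" and "bbbb"
DP table:
           b    b    b    b
      0    0    0    0    0
  b   0    1    1    1    1
  d   0    1    1    1    1
  d   0    1    1    1    1
  c   0    1    1    1    1
  a   0    1    1    1    1
LCS length = dp[5][4] = 1

1


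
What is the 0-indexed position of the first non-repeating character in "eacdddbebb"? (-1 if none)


Input: eacdddbebb
Character frequencies:
  'a': 1
  'b': 3
  'c': 1
  'd': 3
  'e': 2
Scanning left to right for freq == 1:
  Position 0 ('e'): freq=2, skip
  Position 1 ('a'): unique! => answer = 1

1


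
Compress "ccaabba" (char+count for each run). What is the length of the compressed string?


Input: ccaabba
Runs:
  'c' x 2 => "c2"
  'a' x 2 => "a2"
  'b' x 2 => "b2"
  'a' x 1 => "a1"
Compressed: "c2a2b2a1"
Compressed length: 8

8


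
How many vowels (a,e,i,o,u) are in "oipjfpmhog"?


Input: oipjfpmhog
Checking each character:
  'o' at position 0: vowel (running total: 1)
  'i' at position 1: vowel (running total: 2)
  'p' at position 2: consonant
  'j' at position 3: consonant
  'f' at position 4: consonant
  'p' at position 5: consonant
  'm' at position 6: consonant
  'h' at position 7: consonant
  'o' at position 8: vowel (running total: 3)
  'g' at position 9: consonant
Total vowels: 3

3


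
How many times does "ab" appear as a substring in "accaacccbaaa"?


Searching for "ab" in "accaacccbaaa"
Scanning each position:
  Position 0: "ac" => no
  Position 1: "cc" => no
  Position 2: "ca" => no
  Position 3: "aa" => no
  Position 4: "ac" => no
  Position 5: "cc" => no
  Position 6: "cc" => no
  Position 7: "cb" => no
  Position 8: "ba" => no
  Position 9: "aa" => no
  Position 10: "aa" => no
Total occurrences: 0

0


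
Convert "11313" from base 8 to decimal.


Input: "11313" in base 8
Positional expansion:
  Digit '1' (value 1) x 8^4 = 4096
  Digit '1' (value 1) x 8^3 = 512
  Digit '3' (value 3) x 8^2 = 192
  Digit '1' (value 1) x 8^1 = 8
  Digit '3' (value 3) x 8^0 = 3
Sum = 4811

4811


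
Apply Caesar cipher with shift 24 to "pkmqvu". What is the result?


Caesar cipher: shift "pkmqvu" by 24
  'p' (pos 15) + 24 = pos 13 = 'n'
  'k' (pos 10) + 24 = pos 8 = 'i'
  'm' (pos 12) + 24 = pos 10 = 'k'
  'q' (pos 16) + 24 = pos 14 = 'o'
  'v' (pos 21) + 24 = pos 19 = 't'
  'u' (pos 20) + 24 = pos 18 = 's'
Result: nikots

nikots


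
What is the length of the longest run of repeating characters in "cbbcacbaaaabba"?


Input: "cbbcacbaaaabba"
Scanning for longest run:
  Position 1 ('b'): new char, reset run to 1
  Position 2 ('b'): continues run of 'b', length=2
  Position 3 ('c'): new char, reset run to 1
  Position 4 ('a'): new char, reset run to 1
  Position 5 ('c'): new char, reset run to 1
  Position 6 ('b'): new char, reset run to 1
  Position 7 ('a'): new char, reset run to 1
  Position 8 ('a'): continues run of 'a', length=2
  Position 9 ('a'): continues run of 'a', length=3
  Position 10 ('a'): continues run of 'a', length=4
  Position 11 ('b'): new char, reset run to 1
  Position 12 ('b'): continues run of 'b', length=2
  Position 13 ('a'): new char, reset run to 1
Longest run: 'a' with length 4

4


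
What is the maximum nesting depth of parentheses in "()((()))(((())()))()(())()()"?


Input: "()((()))(((())()))()(())()()"
Tracking depth:
  Position 0 '(': depth becomes 1
  Position 1 ')': depth becomes 0
  Position 2 '(': depth becomes 1
  Position 3 '(': depth becomes 2
  Position 4 '(': depth becomes 3
  Position 5 ')': depth becomes 2
  Position 6 ')': depth becomes 1
  Position 7 ')': depth becomes 0
  Position 8 '(': depth becomes 1
  Position 9 '(': depth becomes 2
  Position 10 '(': depth becomes 3
  Position 11 '(': depth becomes 4
  Position 12 ')': depth becomes 3
  Position 13 ')': depth becomes 2
  Position 14 '(': depth becomes 3
  Position 15 ')': depth becomes 2
  Position 16 ')': depth becomes 1
  Position 17 ')': depth becomes 0
  Position 18 '(': depth becomes 1
  Position 19 ')': depth becomes 0
  Position 20 '(': depth becomes 1
  Position 21 '(': depth becomes 2
  Position 22 ')': depth becomes 1
  Position 23 ')': depth becomes 0
  Position 24 '(': depth becomes 1
  Position 25 ')': depth becomes 0
  Position 26 '(': depth becomes 1
  Position 27 ')': depth becomes 0
Maximum depth reached: 4

4


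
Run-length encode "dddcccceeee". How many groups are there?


Input: dddcccceeee
Scanning for consecutive runs:
  Group 1: 'd' x 3 (positions 0-2)
  Group 2: 'c' x 4 (positions 3-6)
  Group 3: 'e' x 4 (positions 7-10)
Total groups: 3

3


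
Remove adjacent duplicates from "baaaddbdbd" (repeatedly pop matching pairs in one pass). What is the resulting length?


Input: baaaddbdbd
Stack-based adjacent duplicate removal:
  Read 'b': push. Stack: b
  Read 'a': push. Stack: ba
  Read 'a': matches stack top 'a' => pop. Stack: b
  Read 'a': push. Stack: ba
  Read 'd': push. Stack: bad
  Read 'd': matches stack top 'd' => pop. Stack: ba
  Read 'b': push. Stack: bab
  Read 'd': push. Stack: babd
  Read 'b': push. Stack: babdb
  Read 'd': push. Stack: babdbd
Final stack: "babdbd" (length 6)

6


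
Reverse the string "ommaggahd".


Input: ommaggahd
Reading characters right to left:
  Position 8: 'd'
  Position 7: 'h'
  Position 6: 'a'
  Position 5: 'g'
  Position 4: 'g'
  Position 3: 'a'
  Position 2: 'm'
  Position 1: 'm'
  Position 0: 'o'
Reversed: dhaggammo

dhaggammo


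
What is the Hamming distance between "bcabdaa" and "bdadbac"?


Comparing "bcabdaa" and "bdadbac" position by position:
  Position 0: 'b' vs 'b' => same
  Position 1: 'c' vs 'd' => differ
  Position 2: 'a' vs 'a' => same
  Position 3: 'b' vs 'd' => differ
  Position 4: 'd' vs 'b' => differ
  Position 5: 'a' vs 'a' => same
  Position 6: 'a' vs 'c' => differ
Total differences (Hamming distance): 4

4


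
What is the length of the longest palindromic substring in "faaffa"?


Input: "faaffa"
Checking substrings for palindromes:
  [0:4] "faaf" (len 4) => palindrome
  [2:6] "affa" (len 4) => palindrome
  [1:3] "aa" (len 2) => palindrome
  [3:5] "ff" (len 2) => palindrome
Longest palindromic substring: "faaf" with length 4

4


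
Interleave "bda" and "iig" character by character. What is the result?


Interleaving "bda" and "iig":
  Position 0: 'b' from first, 'i' from second => "bi"
  Position 1: 'd' from first, 'i' from second => "di"
  Position 2: 'a' from first, 'g' from second => "ag"
Result: bidiag

bidiag


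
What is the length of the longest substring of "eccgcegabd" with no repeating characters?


Input: "eccgcegabd"
Sliding window (track last position of each char):
  Position 0 ('e'): window [0,0] length 1 -- new best
  Position 1 ('c'): window [0,1] length 2 -- new best
  Position 2 ('c'): repeat (last at 1), move window start to 2
  Position 2 ('c'): window [2,2] length 1
  Position 3 ('g'): window [2,3] length 2
  Position 4 ('c'): repeat (last at 2), move window start to 3
  Position 4 ('c'): window [3,4] length 2
  Position 5 ('e'): window [3,5] length 3 -- new best
  Position 6 ('g'): repeat (last at 3), move window start to 4
  Position 6 ('g'): window [4,6] length 3
  Position 7 ('a'): window [4,7] length 4 -- new best
  Position 8 ('b'): window [4,8] length 5 -- new best
  Position 9 ('d'): window [4,9] length 6 -- new best
Longest substring with no repeats: "cegabd" with length 6

6


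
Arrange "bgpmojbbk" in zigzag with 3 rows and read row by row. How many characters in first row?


Zigzag "bgpmojbbk" into 3 rows:
Placing characters:
  'b' => row 0
  'g' => row 1
  'p' => row 2
  'm' => row 1
  'o' => row 0
  'j' => row 1
  'b' => row 2
  'b' => row 1
  'k' => row 0
Rows:
  Row 0: "bok"
  Row 1: "gmjb"
  Row 2: "pb"
First row length: 3

3


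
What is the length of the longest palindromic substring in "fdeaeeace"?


Input: "fdeaeeace"
Checking substrings for palindromes:
  [3:7] "aeea" (len 4) => palindrome
  [2:5] "eae" (len 3) => palindrome
  [4:6] "ee" (len 2) => palindrome
Longest palindromic substring: "aeea" with length 4

4


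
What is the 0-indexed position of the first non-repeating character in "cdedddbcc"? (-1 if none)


Input: cdedddbcc
Character frequencies:
  'b': 1
  'c': 3
  'd': 4
  'e': 1
Scanning left to right for freq == 1:
  Position 0 ('c'): freq=3, skip
  Position 1 ('d'): freq=4, skip
  Position 2 ('e'): unique! => answer = 2

2


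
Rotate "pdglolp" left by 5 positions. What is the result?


Input: "pdglolp", rotate left by 5
First 5 characters: "pdglo"
Remaining characters: "lp"
Concatenate remaining + first: "lp" + "pdglo" = "lppdglo"

lppdglo


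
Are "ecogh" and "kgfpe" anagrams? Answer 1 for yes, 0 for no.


Strings: "ecogh", "kgfpe"
Sorted first:  cegho
Sorted second: efgkp
Differ at position 0: 'c' vs 'e' => not anagrams

0


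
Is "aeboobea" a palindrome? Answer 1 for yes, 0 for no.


Input: aeboobea
Reversed: aeboobea
  Compare pos 0 ('a') with pos 7 ('a'): match
  Compare pos 1 ('e') with pos 6 ('e'): match
  Compare pos 2 ('b') with pos 5 ('b'): match
  Compare pos 3 ('o') with pos 4 ('o'): match
Result: palindrome

1


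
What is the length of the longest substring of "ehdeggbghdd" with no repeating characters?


Input: "ehdeggbghdd"
Sliding window (track last position of each char):
  Position 0 ('e'): window [0,0] length 1 -- new best
  Position 1 ('h'): window [0,1] length 2 -- new best
  Position 2 ('d'): window [0,2] length 3 -- new best
  Position 3 ('e'): repeat (last at 0), move window start to 1
  Position 3 ('e'): window [1,3] length 3
  Position 4 ('g'): window [1,4] length 4 -- new best
  Position 5 ('g'): repeat (last at 4), move window start to 5
  Position 5 ('g'): window [5,5] length 1
  Position 6 ('b'): window [5,6] length 2
  Position 7 ('g'): repeat (last at 5), move window start to 6
  Position 7 ('g'): window [6,7] length 2
  Position 8 ('h'): window [6,8] length 3
  Position 9 ('d'): window [6,9] length 4
  Position 10 ('d'): repeat (last at 9), move window start to 10
  Position 10 ('d'): window [10,10] length 1
Longest substring with no repeats: "hdeg" with length 4

4


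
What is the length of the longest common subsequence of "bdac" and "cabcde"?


LCS of "bdac" and "cabcde"
DP table:
           c    a    b    c    d    e
      0    0    0    0    0    0    0
  b   0    0    0    1    1    1    1
  d   0    0    0    1    1    2    2
  a   0    0    1    1    1    2    2
  c   0    1    1    1    2    2    2
LCS length = dp[4][6] = 2

2


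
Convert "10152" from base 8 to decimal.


Input: "10152" in base 8
Positional expansion:
  Digit '1' (value 1) x 8^4 = 4096
  Digit '0' (value 0) x 8^3 = 0
  Digit '1' (value 1) x 8^2 = 64
  Digit '5' (value 5) x 8^1 = 40
  Digit '2' (value 2) x 8^0 = 2
Sum = 4202

4202


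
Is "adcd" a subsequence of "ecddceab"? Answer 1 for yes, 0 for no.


Check if "adcd" is a subsequence of "ecddceab"
Greedy scan:
  Position 0 ('e'): no match needed
  Position 1 ('c'): no match needed
  Position 2 ('d'): no match needed
  Position 3 ('d'): no match needed
  Position 4 ('c'): no match needed
  Position 5 ('e'): no match needed
  Position 6 ('a'): matches sub[0] = 'a'
  Position 7 ('b'): no match needed
Only matched 1/4 characters => not a subsequence

0


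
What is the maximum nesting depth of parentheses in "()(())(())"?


Input: "()(())(())"
Tracking depth:
  Position 0 '(': depth becomes 1
  Position 1 ')': depth becomes 0
  Position 2 '(': depth becomes 1
  Position 3 '(': depth becomes 2
  Position 4 ')': depth becomes 1
  Position 5 ')': depth becomes 0
  Position 6 '(': depth becomes 1
  Position 7 '(': depth becomes 2
  Position 8 ')': depth becomes 1
  Position 9 ')': depth becomes 0
Maximum depth reached: 2

2


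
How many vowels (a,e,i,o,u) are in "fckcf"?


Input: fckcf
Checking each character:
  'f' at position 0: consonant
  'c' at position 1: consonant
  'k' at position 2: consonant
  'c' at position 3: consonant
  'f' at position 4: consonant
Total vowels: 0

0


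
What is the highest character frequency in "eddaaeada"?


Input: eddaaeada
Character counts:
  'a': 4
  'd': 3
  'e': 2
Maximum frequency: 4

4


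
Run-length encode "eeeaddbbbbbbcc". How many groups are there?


Input: eeeaddbbbbbbcc
Scanning for consecutive runs:
  Group 1: 'e' x 3 (positions 0-2)
  Group 2: 'a' x 1 (positions 3-3)
  Group 3: 'd' x 2 (positions 4-5)
  Group 4: 'b' x 6 (positions 6-11)
  Group 5: 'c' x 2 (positions 12-13)
Total groups: 5

5


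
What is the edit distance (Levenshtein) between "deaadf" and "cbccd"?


Computing edit distance: "deaadf" -> "cbccd"
DP table:
           c    b    c    c    d
      0    1    2    3    4    5
  d   1    1    2    3    4    4
  e   2    2    2    3    4    5
  a   3    3    3    3    4    5
  a   4    4    4    4    4    5
  d   5    5    5    5    5    4
  f   6    6    6    6    6    5
Edit distance = dp[6][5] = 5

5


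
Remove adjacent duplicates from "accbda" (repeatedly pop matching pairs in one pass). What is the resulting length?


Input: accbda
Stack-based adjacent duplicate removal:
  Read 'a': push. Stack: a
  Read 'c': push. Stack: ac
  Read 'c': matches stack top 'c' => pop. Stack: a
  Read 'b': push. Stack: ab
  Read 'd': push. Stack: abd
  Read 'a': push. Stack: abda
Final stack: "abda" (length 4)

4


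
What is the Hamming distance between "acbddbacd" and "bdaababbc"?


Comparing "acbddbacd" and "bdaababbc" position by position:
  Position 0: 'a' vs 'b' => differ
  Position 1: 'c' vs 'd' => differ
  Position 2: 'b' vs 'a' => differ
  Position 3: 'd' vs 'a' => differ
  Position 4: 'd' vs 'b' => differ
  Position 5: 'b' vs 'a' => differ
  Position 6: 'a' vs 'b' => differ
  Position 7: 'c' vs 'b' => differ
  Position 8: 'd' vs 'c' => differ
Total differences (Hamming distance): 9

9


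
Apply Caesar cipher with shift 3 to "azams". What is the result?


Caesar cipher: shift "azams" by 3
  'a' (pos 0) + 3 = pos 3 = 'd'
  'z' (pos 25) + 3 = pos 2 = 'c'
  'a' (pos 0) + 3 = pos 3 = 'd'
  'm' (pos 12) + 3 = pos 15 = 'p'
  's' (pos 18) + 3 = pos 21 = 'v'
Result: dcdpv

dcdpv


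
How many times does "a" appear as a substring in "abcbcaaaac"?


Searching for "a" in "abcbcaaaac"
Scanning each position:
  Position 0: "a" => MATCH
  Position 1: "b" => no
  Position 2: "c" => no
  Position 3: "b" => no
  Position 4: "c" => no
  Position 5: "a" => MATCH
  Position 6: "a" => MATCH
  Position 7: "a" => MATCH
  Position 8: "a" => MATCH
  Position 9: "c" => no
Total occurrences: 5

5


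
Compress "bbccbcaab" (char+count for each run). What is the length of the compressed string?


Input: bbccbcaab
Runs:
  'b' x 2 => "b2"
  'c' x 2 => "c2"
  'b' x 1 => "b1"
  'c' x 1 => "c1"
  'a' x 2 => "a2"
  'b' x 1 => "b1"
Compressed: "b2c2b1c1a2b1"
Compressed length: 12

12


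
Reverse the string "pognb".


Input: pognb
Reading characters right to left:
  Position 4: 'b'
  Position 3: 'n'
  Position 2: 'g'
  Position 1: 'o'
  Position 0: 'p'
Reversed: bngop

bngop


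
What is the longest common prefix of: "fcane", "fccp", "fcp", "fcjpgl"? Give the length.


Words: fcane, fccp, fcp, fcjpgl
  Position 0: all 'f' => match
  Position 1: all 'c' => match
  Position 2: ('a', 'c', 'p', 'j') => mismatch, stop
LCP = "fc" (length 2)

2


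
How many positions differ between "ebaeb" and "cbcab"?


Comparing "ebaeb" and "cbcab" position by position:
  Position 0: 'e' vs 'c' => DIFFER
  Position 1: 'b' vs 'b' => same
  Position 2: 'a' vs 'c' => DIFFER
  Position 3: 'e' vs 'a' => DIFFER
  Position 4: 'b' vs 'b' => same
Positions that differ: 3

3


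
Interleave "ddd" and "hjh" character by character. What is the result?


Interleaving "ddd" and "hjh":
  Position 0: 'd' from first, 'h' from second => "dh"
  Position 1: 'd' from first, 'j' from second => "dj"
  Position 2: 'd' from first, 'h' from second => "dh"
Result: dhdjdh

dhdjdh


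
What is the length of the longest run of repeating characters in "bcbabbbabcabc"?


Input: "bcbabbbabcabc"
Scanning for longest run:
  Position 1 ('c'): new char, reset run to 1
  Position 2 ('b'): new char, reset run to 1
  Position 3 ('a'): new char, reset run to 1
  Position 4 ('b'): new char, reset run to 1
  Position 5 ('b'): continues run of 'b', length=2
  Position 6 ('b'): continues run of 'b', length=3
  Position 7 ('a'): new char, reset run to 1
  Position 8 ('b'): new char, reset run to 1
  Position 9 ('c'): new char, reset run to 1
  Position 10 ('a'): new char, reset run to 1
  Position 11 ('b'): new char, reset run to 1
  Position 12 ('c'): new char, reset run to 1
Longest run: 'b' with length 3

3


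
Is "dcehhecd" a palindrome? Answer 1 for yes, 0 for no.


Input: dcehhecd
Reversed: dcehhecd
  Compare pos 0 ('d') with pos 7 ('d'): match
  Compare pos 1 ('c') with pos 6 ('c'): match
  Compare pos 2 ('e') with pos 5 ('e'): match
  Compare pos 3 ('h') with pos 4 ('h'): match
Result: palindrome

1


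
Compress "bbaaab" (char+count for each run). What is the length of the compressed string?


Input: bbaaab
Runs:
  'b' x 2 => "b2"
  'a' x 3 => "a3"
  'b' x 1 => "b1"
Compressed: "b2a3b1"
Compressed length: 6

6


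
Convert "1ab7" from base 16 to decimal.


Input: "1ab7" in base 16
Positional expansion:
  Digit '1' (value 1) x 16^3 = 4096
  Digit 'a' (value 10) x 16^2 = 2560
  Digit 'b' (value 11) x 16^1 = 176
  Digit '7' (value 7) x 16^0 = 7
Sum = 6839

6839


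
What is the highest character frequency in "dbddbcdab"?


Input: dbddbcdab
Character counts:
  'a': 1
  'b': 3
  'c': 1
  'd': 4
Maximum frequency: 4

4


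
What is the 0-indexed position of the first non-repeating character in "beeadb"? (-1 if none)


Input: beeadb
Character frequencies:
  'a': 1
  'b': 2
  'd': 1
  'e': 2
Scanning left to right for freq == 1:
  Position 0 ('b'): freq=2, skip
  Position 1 ('e'): freq=2, skip
  Position 2 ('e'): freq=2, skip
  Position 3 ('a'): unique! => answer = 3

3


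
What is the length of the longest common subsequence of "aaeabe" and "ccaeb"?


LCS of "aaeabe" and "ccaeb"
DP table:
           c    c    a    e    b
      0    0    0    0    0    0
  a   0    0    0    1    1    1
  a   0    0    0    1    1    1
  e   0    0    0    1    2    2
  a   0    0    0    1    2    2
  b   0    0    0    1    2    3
  e   0    0    0    1    2    3
LCS length = dp[6][5] = 3

3


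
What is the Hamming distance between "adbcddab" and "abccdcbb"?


Comparing "adbcddab" and "abccdcbb" position by position:
  Position 0: 'a' vs 'a' => same
  Position 1: 'd' vs 'b' => differ
  Position 2: 'b' vs 'c' => differ
  Position 3: 'c' vs 'c' => same
  Position 4: 'd' vs 'd' => same
  Position 5: 'd' vs 'c' => differ
  Position 6: 'a' vs 'b' => differ
  Position 7: 'b' vs 'b' => same
Total differences (Hamming distance): 4

4


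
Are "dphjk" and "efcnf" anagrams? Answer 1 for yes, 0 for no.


Strings: "dphjk", "efcnf"
Sorted first:  dhjkp
Sorted second: ceffn
Differ at position 0: 'd' vs 'c' => not anagrams

0


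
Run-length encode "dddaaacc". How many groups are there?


Input: dddaaacc
Scanning for consecutive runs:
  Group 1: 'd' x 3 (positions 0-2)
  Group 2: 'a' x 3 (positions 3-5)
  Group 3: 'c' x 2 (positions 6-7)
Total groups: 3

3


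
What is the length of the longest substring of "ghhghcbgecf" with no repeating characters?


Input: "ghhghcbgecf"
Sliding window (track last position of each char):
  Position 0 ('g'): window [0,0] length 1 -- new best
  Position 1 ('h'): window [0,1] length 2 -- new best
  Position 2 ('h'): repeat (last at 1), move window start to 2
  Position 2 ('h'): window [2,2] length 1
  Position 3 ('g'): window [2,3] length 2
  Position 4 ('h'): repeat (last at 2), move window start to 3
  Position 4 ('h'): window [3,4] length 2
  Position 5 ('c'): window [3,5] length 3 -- new best
  Position 6 ('b'): window [3,6] length 4 -- new best
  Position 7 ('g'): repeat (last at 3), move window start to 4
  Position 7 ('g'): window [4,7] length 4
  Position 8 ('e'): window [4,8] length 5 -- new best
  Position 9 ('c'): repeat (last at 5), move window start to 6
  Position 9 ('c'): window [6,9] length 4
  Position 10 ('f'): window [6,10] length 5
Longest substring with no repeats: "hcbge" with length 5

5


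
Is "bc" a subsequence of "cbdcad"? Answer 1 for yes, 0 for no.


Check if "bc" is a subsequence of "cbdcad"
Greedy scan:
  Position 0 ('c'): no match needed
  Position 1 ('b'): matches sub[0] = 'b'
  Position 2 ('d'): no match needed
  Position 3 ('c'): matches sub[1] = 'c'
  Position 4 ('a'): no match needed
  Position 5 ('d'): no match needed
All 2 characters matched => is a subsequence

1


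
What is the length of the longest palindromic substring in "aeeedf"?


Input: "aeeedf"
Checking substrings for palindromes:
  [1:4] "eee" (len 3) => palindrome
  [1:3] "ee" (len 2) => palindrome
  [2:4] "ee" (len 2) => palindrome
Longest palindromic substring: "eee" with length 3

3


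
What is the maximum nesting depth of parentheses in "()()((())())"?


Input: "()()((())())"
Tracking depth:
  Position 0 '(': depth becomes 1
  Position 1 ')': depth becomes 0
  Position 2 '(': depth becomes 1
  Position 3 ')': depth becomes 0
  Position 4 '(': depth becomes 1
  Position 5 '(': depth becomes 2
  Position 6 '(': depth becomes 3
  Position 7 ')': depth becomes 2
  Position 8 ')': depth becomes 1
  Position 9 '(': depth becomes 2
  Position 10 ')': depth becomes 1
  Position 11 ')': depth becomes 0
Maximum depth reached: 3

3


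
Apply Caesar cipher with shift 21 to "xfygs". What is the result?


Caesar cipher: shift "xfygs" by 21
  'x' (pos 23) + 21 = pos 18 = 's'
  'f' (pos 5) + 21 = pos 0 = 'a'
  'y' (pos 24) + 21 = pos 19 = 't'
  'g' (pos 6) + 21 = pos 1 = 'b'
  's' (pos 18) + 21 = pos 13 = 'n'
Result: satbn

satbn


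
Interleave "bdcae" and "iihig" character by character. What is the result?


Interleaving "bdcae" and "iihig":
  Position 0: 'b' from first, 'i' from second => "bi"
  Position 1: 'd' from first, 'i' from second => "di"
  Position 2: 'c' from first, 'h' from second => "ch"
  Position 3: 'a' from first, 'i' from second => "ai"
  Position 4: 'e' from first, 'g' from second => "eg"
Result: bidichaieg

bidichaieg


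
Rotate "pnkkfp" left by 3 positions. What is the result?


Input: "pnkkfp", rotate left by 3
First 3 characters: "pnk"
Remaining characters: "kfp"
Concatenate remaining + first: "kfp" + "pnk" = "kfppnk"

kfppnk


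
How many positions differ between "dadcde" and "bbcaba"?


Comparing "dadcde" and "bbcaba" position by position:
  Position 0: 'd' vs 'b' => DIFFER
  Position 1: 'a' vs 'b' => DIFFER
  Position 2: 'd' vs 'c' => DIFFER
  Position 3: 'c' vs 'a' => DIFFER
  Position 4: 'd' vs 'b' => DIFFER
  Position 5: 'e' vs 'a' => DIFFER
Positions that differ: 6

6


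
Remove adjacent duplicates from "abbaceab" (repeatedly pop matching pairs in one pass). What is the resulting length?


Input: abbaceab
Stack-based adjacent duplicate removal:
  Read 'a': push. Stack: a
  Read 'b': push. Stack: ab
  Read 'b': matches stack top 'b' => pop. Stack: a
  Read 'a': matches stack top 'a' => pop. Stack: (empty)
  Read 'c': push. Stack: c
  Read 'e': push. Stack: ce
  Read 'a': push. Stack: cea
  Read 'b': push. Stack: ceab
Final stack: "ceab" (length 4)

4


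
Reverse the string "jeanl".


Input: jeanl
Reading characters right to left:
  Position 4: 'l'
  Position 3: 'n'
  Position 2: 'a'
  Position 1: 'e'
  Position 0: 'j'
Reversed: lnaej

lnaej


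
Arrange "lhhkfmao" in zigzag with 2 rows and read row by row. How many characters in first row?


Zigzag "lhhkfmao" into 2 rows:
Placing characters:
  'l' => row 0
  'h' => row 1
  'h' => row 0
  'k' => row 1
  'f' => row 0
  'm' => row 1
  'a' => row 0
  'o' => row 1
Rows:
  Row 0: "lhfa"
  Row 1: "hkmo"
First row length: 4

4


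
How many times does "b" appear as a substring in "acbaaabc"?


Searching for "b" in "acbaaabc"
Scanning each position:
  Position 0: "a" => no
  Position 1: "c" => no
  Position 2: "b" => MATCH
  Position 3: "a" => no
  Position 4: "a" => no
  Position 5: "a" => no
  Position 6: "b" => MATCH
  Position 7: "c" => no
Total occurrences: 2

2


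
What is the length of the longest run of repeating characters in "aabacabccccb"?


Input: "aabacabccccb"
Scanning for longest run:
  Position 1 ('a'): continues run of 'a', length=2
  Position 2 ('b'): new char, reset run to 1
  Position 3 ('a'): new char, reset run to 1
  Position 4 ('c'): new char, reset run to 1
  Position 5 ('a'): new char, reset run to 1
  Position 6 ('b'): new char, reset run to 1
  Position 7 ('c'): new char, reset run to 1
  Position 8 ('c'): continues run of 'c', length=2
  Position 9 ('c'): continues run of 'c', length=3
  Position 10 ('c'): continues run of 'c', length=4
  Position 11 ('b'): new char, reset run to 1
Longest run: 'c' with length 4

4


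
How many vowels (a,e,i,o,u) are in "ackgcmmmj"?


Input: ackgcmmmj
Checking each character:
  'a' at position 0: vowel (running total: 1)
  'c' at position 1: consonant
  'k' at position 2: consonant
  'g' at position 3: consonant
  'c' at position 4: consonant
  'm' at position 5: consonant
  'm' at position 6: consonant
  'm' at position 7: consonant
  'j' at position 8: consonant
Total vowels: 1

1


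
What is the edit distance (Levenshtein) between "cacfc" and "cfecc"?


Computing edit distance: "cacfc" -> "cfecc"
DP table:
           c    f    e    c    c
      0    1    2    3    4    5
  c   1    0    1    2    3    4
  a   2    1    1    2    3    4
  c   3    2    2    2    2    3
  f   4    3    2    3    3    3
  c   5    4    3    3    3    3
Edit distance = dp[5][5] = 3

3


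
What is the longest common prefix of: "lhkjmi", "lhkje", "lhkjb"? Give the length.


Words: lhkjmi, lhkje, lhkjb
  Position 0: all 'l' => match
  Position 1: all 'h' => match
  Position 2: all 'k' => match
  Position 3: all 'j' => match
  Position 4: ('m', 'e', 'b') => mismatch, stop
LCP = "lhkj" (length 4)

4


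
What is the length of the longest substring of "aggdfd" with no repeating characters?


Input: "aggdfd"
Sliding window (track last position of each char):
  Position 0 ('a'): window [0,0] length 1 -- new best
  Position 1 ('g'): window [0,1] length 2 -- new best
  Position 2 ('g'): repeat (last at 1), move window start to 2
  Position 2 ('g'): window [2,2] length 1
  Position 3 ('d'): window [2,3] length 2
  Position 4 ('f'): window [2,4] length 3 -- new best
  Position 5 ('d'): repeat (last at 3), move window start to 4
  Position 5 ('d'): window [4,5] length 2
Longest substring with no repeats: "gdf" with length 3

3


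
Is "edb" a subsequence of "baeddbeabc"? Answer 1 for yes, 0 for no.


Check if "edb" is a subsequence of "baeddbeabc"
Greedy scan:
  Position 0 ('b'): no match needed
  Position 1 ('a'): no match needed
  Position 2 ('e'): matches sub[0] = 'e'
  Position 3 ('d'): matches sub[1] = 'd'
  Position 4 ('d'): no match needed
  Position 5 ('b'): matches sub[2] = 'b'
  Position 6 ('e'): no match needed
  Position 7 ('a'): no match needed
  Position 8 ('b'): no match needed
  Position 9 ('c'): no match needed
All 3 characters matched => is a subsequence

1


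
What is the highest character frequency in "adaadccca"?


Input: adaadccca
Character counts:
  'a': 4
  'c': 3
  'd': 2
Maximum frequency: 4

4


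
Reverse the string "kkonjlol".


Input: kkonjlol
Reading characters right to left:
  Position 7: 'l'
  Position 6: 'o'
  Position 5: 'l'
  Position 4: 'j'
  Position 3: 'n'
  Position 2: 'o'
  Position 1: 'k'
  Position 0: 'k'
Reversed: loljnokk

loljnokk


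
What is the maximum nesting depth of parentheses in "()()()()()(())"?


Input: "()()()()()(())"
Tracking depth:
  Position 0 '(': depth becomes 1
  Position 1 ')': depth becomes 0
  Position 2 '(': depth becomes 1
  Position 3 ')': depth becomes 0
  Position 4 '(': depth becomes 1
  Position 5 ')': depth becomes 0
  Position 6 '(': depth becomes 1
  Position 7 ')': depth becomes 0
  Position 8 '(': depth becomes 1
  Position 9 ')': depth becomes 0
  Position 10 '(': depth becomes 1
  Position 11 '(': depth becomes 2
  Position 12 ')': depth becomes 1
  Position 13 ')': depth becomes 0
Maximum depth reached: 2

2


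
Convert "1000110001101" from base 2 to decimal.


Input: "1000110001101" in base 2
Positional expansion:
  Digit '1' (value 1) x 2^12 = 4096
  Digit '0' (value 0) x 2^11 = 0
  Digit '0' (value 0) x 2^10 = 0
  Digit '0' (value 0) x 2^9 = 0
  Digit '1' (value 1) x 2^8 = 256
  Digit '1' (value 1) x 2^7 = 128
  Digit '0' (value 0) x 2^6 = 0
  Digit '0' (value 0) x 2^5 = 0
  Digit '0' (value 0) x 2^4 = 0
  Digit '1' (value 1) x 2^3 = 8
  Digit '1' (value 1) x 2^2 = 4
  Digit '0' (value 0) x 2^1 = 0
  Digit '1' (value 1) x 2^0 = 1
Sum = 4493

4493
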